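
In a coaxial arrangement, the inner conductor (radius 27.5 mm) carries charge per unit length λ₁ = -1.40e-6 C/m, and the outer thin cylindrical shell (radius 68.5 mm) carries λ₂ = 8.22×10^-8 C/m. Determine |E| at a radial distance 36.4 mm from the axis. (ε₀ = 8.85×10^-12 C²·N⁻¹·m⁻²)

6.92×10^5 N/C

Take a coaxial cylindrical Gaussian surface of radius r = 36.4 mm and length L (between the conductors, 27.5 mm < r < 68.5 mm).
Only the inner wire is enclosed; the outer shell contributes nothing inside itself. λ_enc = λ₁ = -1.40e-6 C/m.
Applying ∮E·dA = Q_enc/ε₀ with the end caps contributing no flux:
E = |λ_enc|/(2πε₀r) = (1.40e-6)/(2π·8.85×10^-12·0.0364) = 6.92e5 N/C.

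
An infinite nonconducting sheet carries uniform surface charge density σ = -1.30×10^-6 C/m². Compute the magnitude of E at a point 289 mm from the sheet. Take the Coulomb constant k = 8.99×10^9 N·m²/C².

By planar symmetry E is perpendicular to the sheet and uniform; use a Gaussian pillbox with flat faces of area A on each side of the sheet.
Only the two end caps contribute flux: Φ = 2EA. With Q_enc = σA, Gauss's law gives E = |σ|/(2ε₀).
E = 2πk|σ| = 2π(8.99×10^9)(1.30×10^-6) = 7.34e4 N/C.

E ≈ 7.34×10^4 N/C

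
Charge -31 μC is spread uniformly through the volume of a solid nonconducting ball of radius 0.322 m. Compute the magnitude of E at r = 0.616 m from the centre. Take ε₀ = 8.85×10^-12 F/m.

E = 7.35×10^5 V/m

Take a concentric spherical Gaussian surface of radius r = 0.616 m (r > R, so the entire charge is enclosed).
Q_enc = -31 μC = -3.10e-5 C.
Applying ∮E·dA = Q_enc/ε₀ with Φ = E(4πr²):
E = |Q_enc|/(4πε₀r²) = (3.10×10^-5)/(4π·8.85×10^-12·(0.616)²) = 7.35×10^5 N/C.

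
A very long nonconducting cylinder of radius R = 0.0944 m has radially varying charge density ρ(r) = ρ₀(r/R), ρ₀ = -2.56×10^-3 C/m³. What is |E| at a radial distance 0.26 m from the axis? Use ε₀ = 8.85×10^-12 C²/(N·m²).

E ≈ 3.30×10^6 N/C

Take a coaxial cylindrical Gaussian surface of radius r = 0.26 m and length L (r > R, full charge per length enclosed).
λ_enc = 2π ∫₀^R ρ₀(r'/R)^1 r' dr' = 2πρ₀R²/3 = -4.778×10^-5 C/m.
Applying ∮E·dA = Q_enc/ε₀ with the end caps contributing no flux:
E = |λ_enc|/(2πε₀r) = (4.778×10^-5)/(2π·8.85×10^-12·0.26) = 3.30×10^6 N/C.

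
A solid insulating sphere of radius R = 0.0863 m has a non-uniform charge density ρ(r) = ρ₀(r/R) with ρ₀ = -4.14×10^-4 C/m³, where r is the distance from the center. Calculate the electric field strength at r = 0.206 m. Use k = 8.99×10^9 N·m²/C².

Use a concentric Gaussian sphere at r = 0.206 m (r > R, all charge enclosed).
Q_enc = 4π ∫₀^R ρ₀(r'/R)^1 r'² dr' = 4πρ₀R³/4 = -8.36e-7 C.
Gauss's law: E·4πr² = Q_enc/ε₀.
E = k|Q_enc|/r² = (8.99×10^9)(8.36e-7)/(0.206)² = 1.77×10^5 N/C.

E = 1.77e5 V/m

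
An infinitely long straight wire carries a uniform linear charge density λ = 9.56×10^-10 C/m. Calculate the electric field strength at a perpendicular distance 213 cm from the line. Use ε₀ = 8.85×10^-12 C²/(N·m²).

By cylindrical symmetry E is radial; use a coaxial Gaussian cylinder of radius 213 cm and length L.
Q_enc = λL, so λ_enc = 9.56×10^-10 C/m.
Applying ∮E·dA = Q_enc/ε₀ with the end caps contributing no flux:
E = |λ_enc|/(2πε₀r) = (9.56×10^-10)/(2π·8.85×10^-12·2.13) = 8.07 N/C.

|E| = 8.07 N/C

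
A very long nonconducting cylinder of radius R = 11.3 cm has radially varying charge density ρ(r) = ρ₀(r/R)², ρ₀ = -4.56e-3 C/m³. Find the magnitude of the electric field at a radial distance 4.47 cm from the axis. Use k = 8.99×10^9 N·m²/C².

E = 9.01×10^5 N/C

By cylindrical symmetry E is radial; use a coaxial Gaussian cylinder of radius 4.47 cm and length L (r < R).
λ_enc = ∫₀^r ρ(r')·2πr' dr' = (2πρ₀/R²)·r^4/4 = -2.24e-6 C/m.
By Gauss's law (flux through the curved wall only), E·2πrL = λ_enc L/ε₀.
E = 2k|λ_enc|/r = 2(8.99×10^9)(2.24×10^-6)/(0.0447) = 9.01×10^5 N/C.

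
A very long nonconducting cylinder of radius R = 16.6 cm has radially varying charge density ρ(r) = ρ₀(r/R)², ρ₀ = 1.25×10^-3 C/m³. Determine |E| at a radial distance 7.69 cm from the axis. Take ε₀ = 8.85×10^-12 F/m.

5.83×10^5 N/C

By cylindrical symmetry E is radial; use a coaxial Gaussian cylinder of radius 7.69 cm and length L (r < R).
λ_enc = ∫₀^r ρ(r')·2πr' dr' = (2πρ₀/R²)·r^4/4 = 2.492×10^-6 C/m.
Since E is radial and uniform over the curved surface, Φ = E·2πrL = Q_enc/ε₀ = λ_enc L/ε₀.
E = |λ_enc|/(2πε₀r) = (2.492e-6)/(2π·8.85×10^-12·0.0769) = 5.83×10^5 N/C.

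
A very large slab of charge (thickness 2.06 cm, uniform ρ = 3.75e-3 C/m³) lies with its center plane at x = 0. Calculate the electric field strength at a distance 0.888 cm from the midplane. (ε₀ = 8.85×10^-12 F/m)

By symmetry E is perpendicular to the slab. A Gaussian pillbox from −0.888 cm to +0.888 cm (face area A) lies entirely within the slab.
Q_enc = ρ·(2x)·A and flux = 2EA, so 2EA = 2ρxA/ε₀ ⇒ E = |ρ|x/ε₀.
E = (3.75e-3)(0.00888)/(8.85×10^-12) = 3.76×10^6 N/C.

E ≈ 3.76e6 V/m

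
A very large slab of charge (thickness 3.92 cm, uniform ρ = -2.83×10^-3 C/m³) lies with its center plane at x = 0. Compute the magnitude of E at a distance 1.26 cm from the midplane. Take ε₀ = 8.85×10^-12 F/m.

By symmetry E is perpendicular to the slab. A Gaussian pillbox from −1.26 cm to +1.26 cm (face area A) lies entirely within the slab.
Q_enc = ρ·(2x)·A and flux = 2EA, so 2EA = 2ρxA/ε₀ ⇒ E = |ρ|x/ε₀.
E = (2.83×10^-3)(0.0126)/(8.85×10^-12) = 4.03×10^6 N/C.

|E| ≈ 4.03×10^6 N/C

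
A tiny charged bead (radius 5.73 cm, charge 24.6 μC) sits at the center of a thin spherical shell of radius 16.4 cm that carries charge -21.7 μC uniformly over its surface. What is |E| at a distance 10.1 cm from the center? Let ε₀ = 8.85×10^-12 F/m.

|E| ≈ 2.17e7 N/C

Use a concentric Gaussian sphere at r = 10.1 cm (between the bodies, 5.73 cm < r < 16.4 cm).
The shell at 16.4 cm lies outside the Gaussian surface, so Q_enc = 24.6 μC = 2.46×10^-5 C.
Gauss's law: E·4πr² = Q_enc/ε₀.
E = |Q_enc|/(4πε₀r²) = (2.46e-5)/(4π·8.85×10^-12·(0.101)²) = 2.17×10^7 N/C.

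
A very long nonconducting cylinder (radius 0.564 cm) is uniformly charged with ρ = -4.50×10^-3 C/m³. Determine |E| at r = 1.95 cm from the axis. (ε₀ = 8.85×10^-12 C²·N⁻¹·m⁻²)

Choose a coaxial cylinder of radius r = 1.95 cm (arbitrary length L) as the Gaussian surface (r > 0.564 cm, full cross-section enclosed).
λ_enc = ρ·πR² = (-4.50×10^-3)π(0.00564)² = -4.497×10^-7 C/m.
Gauss's law: E·2πrL = λ_enc L/ε₀.
E = |λ_enc|/(2πε₀r) = (4.497×10^-7)/(2π·8.85×10^-12·0.0195) = 4.15×10^5 N/C.

E ≈ 4.15×10^5 N/C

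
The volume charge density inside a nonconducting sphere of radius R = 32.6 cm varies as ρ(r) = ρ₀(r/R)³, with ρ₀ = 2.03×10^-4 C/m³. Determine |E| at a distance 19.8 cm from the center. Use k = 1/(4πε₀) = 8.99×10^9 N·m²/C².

|E| = 1.70×10^5 N/C

Symmetry ⇒ E = E(r) r̂. Gaussian sphere of radius r = 19.8 cm (r < R).
Q_enc = ∫₀^r ρ(r')·4πr'² dr' = (4πρ₀/R³) ∫₀^r r'^5 dr' = 4πρ₀ r^6/(6·R³) = 7.394e-7 C.
Gauss's law: E·4πr² = Q_enc/ε₀.
E = k|Q_enc|/r² = (8.99×10^9)(7.394×10^-7)/(0.198)² = 1.70e5 N/C.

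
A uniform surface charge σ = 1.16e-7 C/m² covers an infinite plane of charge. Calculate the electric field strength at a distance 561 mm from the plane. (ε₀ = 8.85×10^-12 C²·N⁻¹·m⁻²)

Choose a cylindrical pillbox piercing the sheet, end faces (area A) parallel to it.
Only the two end caps contribute flux: Φ = 2EA. With Q_enc = σA, Gauss's law gives E = |σ|/(2ε₀).
E = |σ|/(2ε₀) = (1.16×10^-7)/(2·8.85×10^-12) = 6.55×10^3 N/C.

E = 6.55×10^3 N/C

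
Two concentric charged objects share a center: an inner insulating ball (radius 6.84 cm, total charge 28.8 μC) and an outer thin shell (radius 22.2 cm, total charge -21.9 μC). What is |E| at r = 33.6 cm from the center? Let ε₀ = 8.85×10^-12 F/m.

Use a concentric Gaussian sphere at r = 33.6 cm (r > 22.2 cm, enclosing both).
Q_enc = (28.8 μC) + (-21.9 μC) = 6.90×10^-6 C.
Gauss's law: E·4πr² = Q_enc/ε₀.
E = |Q_enc|/(4πε₀r²) = (6.90e-6)/(4π·8.85×10^-12·(0.336)²) = 5.50×10^5 N/C.

E ≈ 5.50×10^5 V/m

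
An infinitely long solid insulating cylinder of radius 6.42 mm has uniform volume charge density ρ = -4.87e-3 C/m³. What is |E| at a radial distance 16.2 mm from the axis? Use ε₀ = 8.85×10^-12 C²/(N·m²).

|E| = 7.00×10^5 N/C

Coaxial Gaussian cylinder, radius r = 16.2 mm, length L (r > 6.42 mm, full cross-section enclosed).
λ_enc = ρ·πR² = (-4.87×10^-3)π(0.00642)² = -6.306e-7 C/m.
Since E is radial and uniform over the curved surface, Φ = E·2πrL = Q_enc/ε₀ = λ_enc L/ε₀.
E = |λ_enc|/(2πε₀r) = (6.306×10^-7)/(2π·8.85×10^-12·0.0162) = 7.00×10^5 N/C.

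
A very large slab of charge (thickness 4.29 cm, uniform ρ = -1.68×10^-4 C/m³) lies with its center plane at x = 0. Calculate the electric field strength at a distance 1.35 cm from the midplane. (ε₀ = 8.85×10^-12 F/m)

|E| = 2.56×10^5 N/C

By symmetry E is perpendicular to the slab. A Gaussian pillbox from −1.35 cm to +1.35 cm (face area A) lies entirely within the slab.
Q_enc = ρ·(2x)·A and flux = 2EA, so 2EA = 2ρxA/ε₀ ⇒ E = |ρ|x/ε₀.
E = (1.68e-4)(0.0135)/(8.85×10^-12) = 2.56×10^5 N/C.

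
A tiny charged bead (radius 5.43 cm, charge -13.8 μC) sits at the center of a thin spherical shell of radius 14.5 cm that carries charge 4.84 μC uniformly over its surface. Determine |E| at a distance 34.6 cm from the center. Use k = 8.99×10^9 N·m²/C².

By spherical symmetry E is radial; choose a Gaussian sphere of radius r = 34.6 cm (r > 14.5 cm, enclosing both).
Q_enc = (-13.8 μC) + (4.84 μC) = -8.96e-6 C.
By Gauss's law, ∮E·dA = E·4πr² = Q_enc/ε₀.
E = k|Q_enc|/r² = (8.99×10^9)(8.96×10^-6)/(0.346)² = 6.73×10^5 N/C.

E ≈ 6.73e5 N/C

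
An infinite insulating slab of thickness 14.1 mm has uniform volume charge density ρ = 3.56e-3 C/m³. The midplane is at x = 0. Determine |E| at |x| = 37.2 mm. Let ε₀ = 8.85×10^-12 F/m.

|E| ≈ 2.84×10^6 V/m

The point |x| = 37.2 mm lies outside the slab (half-thickness 0.00705 m). A symmetric pillbox spanning the full slab encloses Q_enc = ρ·d·A.
Flux = 2EA ⇒ E = |ρ|d/(2ε₀), independent of distance outside.
E = (3.56e-3)(0.0141)/(2·8.85×10^-12) = 2.84×10^6 N/C.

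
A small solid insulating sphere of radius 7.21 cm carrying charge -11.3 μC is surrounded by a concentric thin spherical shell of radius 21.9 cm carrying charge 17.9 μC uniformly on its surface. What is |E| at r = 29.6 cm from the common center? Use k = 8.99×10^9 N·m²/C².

|E| ≈ 6.77×10^5 N/C

Symmetry ⇒ E = E(r) r̂. Gaussian sphere of radius r = 29.6 cm (r > 21.9 cm, enclosing both).
Q_enc = (-11.3 μC) + (17.9 μC) = 6.60×10^-6 C.
Since E is radial and uniform over the Gaussian sphere, Φ = E·4πr² = Q_enc/ε₀.
E = k|Q_enc|/r² = (8.99×10^9)(6.60e-6)/(0.296)² = 6.77e5 N/C.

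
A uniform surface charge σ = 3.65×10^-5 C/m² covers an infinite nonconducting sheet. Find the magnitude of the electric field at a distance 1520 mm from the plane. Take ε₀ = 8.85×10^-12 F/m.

By planar symmetry E is perpendicular to the sheet and uniform; use a Gaussian pillbox with flat faces of area A on each side of the sheet.
Flux Φ = 2EA and Q_enc = σA, so 2EA = σA/ε₀ ⇒ E = |σ|/(2ε₀), independent of distance.
E = |σ|/(2ε₀) = (3.65×10^-5)/(2·8.85×10^-12) = 2.06e6 N/C.

E ≈ 2.06×10^6 N/C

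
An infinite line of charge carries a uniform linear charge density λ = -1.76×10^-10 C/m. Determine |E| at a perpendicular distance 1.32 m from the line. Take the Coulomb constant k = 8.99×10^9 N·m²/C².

Take a coaxial cylindrical Gaussian surface of radius r = 1.32 m and length L.
Q_enc = λL, so λ_enc = -1.76×10^-10 C/m.
Gauss's law: E·2πrL = λ_enc L/ε₀.
E = 2k|λ_enc|/r = 2(8.99×10^9)(1.76e-10)/(1.32) = 2.4 N/C.

2.4 V/m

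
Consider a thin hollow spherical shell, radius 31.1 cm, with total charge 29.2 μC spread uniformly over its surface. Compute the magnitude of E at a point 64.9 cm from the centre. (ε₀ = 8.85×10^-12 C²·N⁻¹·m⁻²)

Symmetry ⇒ E = E(r) r̂. Gaussian sphere of radius r = 64.9 cm (r > 31.1 cm).
The entire shell is enclosed: Q_enc = 2.92×10^-5 C.
By Gauss's law, ∮E·dA = E·4πr² = Q_enc/ε₀.
E = |Q_enc|/(4πε₀r²) = (2.92×10^-5)/(4π·8.85×10^-12·(0.649)²) = 6.23×10^5 N/C.

|E| = 6.23e5 N/C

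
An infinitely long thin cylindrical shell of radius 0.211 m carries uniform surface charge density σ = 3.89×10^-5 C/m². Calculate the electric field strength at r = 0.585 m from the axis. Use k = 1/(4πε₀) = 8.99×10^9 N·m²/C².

|E| ≈ 1.59×10^6 V/m

By cylindrical symmetry E is radial; use a coaxial Gaussian cylinder of radius 0.585 m and length L (r > 0.211 m).
The whole shell is enclosed: λ_enc = σ·2πR = (3.89×10^-5)·2π·(0.211) = 5.157e-5 C/m.
Applying ∮E·dA = Q_enc/ε₀ with the end caps contributing no flux:
E = 2k|λ_enc|/r = 2(8.99×10^9)(5.157×10^-5)/(0.585) = 1.59×10^6 N/C.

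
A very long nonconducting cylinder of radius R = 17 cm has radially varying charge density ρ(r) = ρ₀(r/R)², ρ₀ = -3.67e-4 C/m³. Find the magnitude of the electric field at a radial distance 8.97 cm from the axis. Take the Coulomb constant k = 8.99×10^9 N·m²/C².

Coaxial Gaussian cylinder, radius r = 8.97 cm, length L (r < R).
Integrating ρ over the cross-section to radius r: λ_enc = (2πρ₀/R²) ∫₀^r r'^3 dr' = 2πρ₀ r^4/(4·R²) = -1.291e-6 C/m.
Since E is radial and uniform over the curved surface, Φ = E·2πrL = Q_enc/ε₀ = λ_enc L/ε₀.
E = 2k|λ_enc|/r = 2(8.99×10^9)(1.291e-6)/(0.0897) = 2.59×10^5 N/C.

|E| = 2.59e5 N/C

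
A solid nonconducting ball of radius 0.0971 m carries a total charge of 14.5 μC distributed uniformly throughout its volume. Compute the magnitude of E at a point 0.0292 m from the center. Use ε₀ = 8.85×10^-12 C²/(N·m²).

By spherical symmetry E is radial; choose a Gaussian sphere of radius r = 0.0292 m (r < R).
For a uniform sphere the enclosed fraction is (r/R)³, so Q_enc = (14.5 μC)(0.0292/0.0971)³ = 3.943×10^-7 C.
Applying ∮E·dA = Q_enc/ε₀ with Φ = E(4πr²):
E = |Q_enc|/(4πε₀r²) = (3.943e-7)/(4π·8.85×10^-12·(0.0292)²) = 4.16e6 N/C.

|E| = 4.16×10^6 N/C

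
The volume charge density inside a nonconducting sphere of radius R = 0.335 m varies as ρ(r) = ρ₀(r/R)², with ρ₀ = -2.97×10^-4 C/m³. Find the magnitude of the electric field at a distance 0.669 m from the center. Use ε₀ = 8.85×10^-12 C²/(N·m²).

Symmetry ⇒ E = E(r) r̂. Gaussian sphere of radius r = 0.669 m (r > R, all charge enclosed).
Q_enc = 4π ∫₀^R ρ₀(r'/R)^2 r'² dr' = 4πρ₀R³/5 = -2.806×10^-5 C.
Since E is radial and uniform over the Gaussian sphere, Φ = E·4πr² = Q_enc/ε₀.
E = |Q_enc|/(4πε₀r²) = (2.806×10^-5)/(4π·8.85×10^-12·(0.669)²) = 5.64e5 N/C.

E ≈ 5.64×10^5 N/C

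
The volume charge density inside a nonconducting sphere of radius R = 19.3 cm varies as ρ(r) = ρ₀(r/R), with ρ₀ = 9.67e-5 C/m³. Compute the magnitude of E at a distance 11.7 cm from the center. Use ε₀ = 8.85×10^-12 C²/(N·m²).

Take a concentric spherical Gaussian surface of radius r = 11.7 cm (r < R).
Q_enc = ∫₀^r ρ(r')·4πr'² dr' = (4πρ₀/R) ∫₀^r r'^3 dr' = 4πρ₀ r^4/(4·R) = 2.95e-7 C.
Gauss's law: E·4πr² = Q_enc/ε₀.
E = |Q_enc|/(4πε₀r²) = (2.95e-7)/(4π·8.85×10^-12·(0.117)²) = 1.94×10^5 N/C.

1.94e5 V/m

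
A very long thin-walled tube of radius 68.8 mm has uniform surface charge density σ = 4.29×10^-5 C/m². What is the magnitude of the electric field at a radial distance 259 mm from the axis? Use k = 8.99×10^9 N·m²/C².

|E| = 1.29e6 N/C

Take a coaxial cylindrical Gaussian surface of radius r = 259 mm and length L (r > 68.8 mm).
The whole shell is enclosed: λ_enc = σ·2πR = (4.29×10^-5)·2π·(0.0688) = 1.854×10^-5 C/m.
By Gauss's law (flux through the curved wall only), E·2πrL = λ_enc L/ε₀.
E = 2k|λ_enc|/r = 2(8.99×10^9)(1.854×10^-5)/(0.259) = 1.29×10^6 N/C.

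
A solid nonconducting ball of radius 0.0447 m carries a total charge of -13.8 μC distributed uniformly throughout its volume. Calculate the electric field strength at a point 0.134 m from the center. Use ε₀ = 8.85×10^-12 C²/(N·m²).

By spherical symmetry E is radial; choose a Gaussian sphere of radius r = 0.134 m (r > R, so the entire charge is enclosed).
Q_enc = -13.8 μC = -1.38e-5 C.
By Gauss's law, ∮E·dA = E·4πr² = Q_enc/ε₀.
E = |Q_enc|/(4πε₀r²) = (1.38×10^-5)/(4π·8.85×10^-12·(0.134)²) = 6.91×10^6 N/C.

|E| ≈ 6.91×10^6 N/C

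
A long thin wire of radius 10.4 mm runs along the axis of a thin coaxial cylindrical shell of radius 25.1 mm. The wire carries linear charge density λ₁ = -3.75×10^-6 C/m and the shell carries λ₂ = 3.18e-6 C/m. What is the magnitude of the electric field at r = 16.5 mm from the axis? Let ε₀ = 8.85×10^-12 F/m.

Choose a coaxial cylinder of radius r = 16.5 mm (arbitrary length L) as the Gaussian surface (between the conductors, 10.4 mm < r < 25.1 mm).
Only the inner wire is enclosed; the outer shell contributes nothing inside itself. λ_enc = λ₁ = -3.75e-6 C/m.
Applying ∮E·dA = Q_enc/ε₀ with the end caps contributing no flux:
E = |λ_enc|/(2πε₀r) = (3.75e-6)/(2π·8.85×10^-12·0.0165) = 4.09e6 N/C.

4.09e6 V/m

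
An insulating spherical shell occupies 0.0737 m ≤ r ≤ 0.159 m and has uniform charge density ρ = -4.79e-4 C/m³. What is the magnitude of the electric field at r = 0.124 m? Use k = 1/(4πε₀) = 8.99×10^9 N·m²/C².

Use a concentric Gaussian sphere at r = 0.124 m (within the shell material, 0.0737 m < r < 0.159 m).
Only the shell between 0.0737 m and r is enclosed: Q_enc = ρ·(4π/3)(r³ − a³) = (-4.79×10^-4)·(4π/3)·((0.124)³ − (0.0737)³) = -3.022×10^-6 C.
By Gauss's law, ∮E·dA = E·4πr² = Q_enc/ε₀.
E = k|Q_enc|/r² = (8.99×10^9)(3.022e-6)/(0.124)² = 1.77e6 N/C.

E ≈ 1.77×10^6 V/m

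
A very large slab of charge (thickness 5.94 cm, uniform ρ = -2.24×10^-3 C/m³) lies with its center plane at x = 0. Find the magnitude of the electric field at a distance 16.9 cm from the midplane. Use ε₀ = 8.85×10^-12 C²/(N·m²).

The point |x| = 16.9 cm lies outside the slab (half-thickness 0.0297 m). A symmetric pillbox spanning the full slab encloses Q_enc = ρ·d·A.
Flux = 2EA ⇒ E = |ρ|d/(2ε₀), independent of distance outside.
E = (2.24×10^-3)(0.0594)/(2·8.85×10^-12) = 7.52×10^6 N/C.

7.52×10^6 N/C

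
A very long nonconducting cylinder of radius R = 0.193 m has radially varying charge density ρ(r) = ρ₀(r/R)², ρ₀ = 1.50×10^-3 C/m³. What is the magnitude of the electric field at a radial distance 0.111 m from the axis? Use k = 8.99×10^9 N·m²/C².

|E| ≈ 1.56e6 N/C

Choose a coaxial cylinder of radius r = 0.111 m (arbitrary length L) as the Gaussian surface (r < R).
λ_enc = ∫₀^r ρ(r')·2πr' dr' = (2πρ₀/R²)·r^4/4 = 9.603×10^-6 C/m.
Gauss's law: E·2πrL = λ_enc L/ε₀.
E = 2k|λ_enc|/r = 2(8.99×10^9)(9.603×10^-6)/(0.111) = 1.56e6 N/C.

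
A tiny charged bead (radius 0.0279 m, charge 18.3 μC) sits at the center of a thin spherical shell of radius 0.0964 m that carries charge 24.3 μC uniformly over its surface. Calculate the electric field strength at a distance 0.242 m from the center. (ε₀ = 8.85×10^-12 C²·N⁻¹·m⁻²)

|E| ≈ 6.54e6 N/C

Use a concentric Gaussian sphere at r = 0.242 m (r > 0.0964 m, enclosing both).
Q_enc = (18.3 μC) + (24.3 μC) = 4.26e-5 C.
Since E is radial and uniform over the Gaussian sphere, Φ = E·4πr² = Q_enc/ε₀.
E = |Q_enc|/(4πε₀r²) = (4.26e-5)/(4π·8.85×10^-12·(0.242)²) = 6.54×10^6 N/C.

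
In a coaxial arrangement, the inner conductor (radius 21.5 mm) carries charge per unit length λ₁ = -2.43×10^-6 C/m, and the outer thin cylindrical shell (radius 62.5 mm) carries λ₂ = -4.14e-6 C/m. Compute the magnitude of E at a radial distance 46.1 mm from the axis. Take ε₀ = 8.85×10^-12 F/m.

|E| = 9.48e5 N/C

Choose a coaxial cylinder of radius r = 46.1 mm (arbitrary length L) as the Gaussian surface (between the conductors, 21.5 mm < r < 62.5 mm).
The shell at 62.5 mm lies outside the Gaussian surface, so λ_enc = λ₁ = -2.43e-6 C/m.
By Gauss's law (flux through the curved wall only), E·2πrL = λ_enc L/ε₀.
E = |λ_enc|/(2πε₀r) = (2.43×10^-6)/(2π·8.85×10^-12·0.0461) = 9.48×10^5 N/C.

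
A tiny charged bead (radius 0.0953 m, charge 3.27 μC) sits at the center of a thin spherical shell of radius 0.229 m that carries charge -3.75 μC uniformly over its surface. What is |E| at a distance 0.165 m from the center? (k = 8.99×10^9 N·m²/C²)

|E| = 1.08×10^6 N/C

Symmetry ⇒ E = E(r) r̂. Gaussian sphere of radius r = 0.165 m (between the bodies, 0.0953 m < r < 0.229 m).
The shell at 0.229 m lies outside the Gaussian surface, so Q_enc = 3.27 μC = 3.27e-6 C.
Applying ∮E·dA = Q_enc/ε₀ with Φ = E(4πr²):
E = k|Q_enc|/r² = (8.99×10^9)(3.27e-6)/(0.165)² = 1.08e6 N/C.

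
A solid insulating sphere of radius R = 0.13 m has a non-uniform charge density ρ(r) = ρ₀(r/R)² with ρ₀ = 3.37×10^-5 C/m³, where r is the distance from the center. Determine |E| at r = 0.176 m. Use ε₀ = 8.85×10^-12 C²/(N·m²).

|E| ≈ 5.40e4 N/C

Take a concentric spherical Gaussian surface of radius r = 0.176 m (r > R, all charge enclosed).
Q_enc = 4π ∫₀^R ρ₀(r'/R)^2 r'² dr' = 4πρ₀R³/5 = 1.861×10^-7 C.
Applying ∮E·dA = Q_enc/ε₀ with Φ = E(4πr²):
E = |Q_enc|/(4πε₀r²) = (1.861e-7)/(4π·8.85×10^-12·(0.176)²) = 5.40×10^4 N/C.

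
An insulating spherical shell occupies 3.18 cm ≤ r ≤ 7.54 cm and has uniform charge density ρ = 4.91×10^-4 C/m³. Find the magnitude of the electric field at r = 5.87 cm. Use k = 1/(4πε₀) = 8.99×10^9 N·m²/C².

Use a concentric Gaussian sphere at r = 5.87 cm (within the shell material, 3.18 cm < r < 7.54 cm).
Enclosed charge is the volume from a to r: Q_enc = (4π/3)ρ(r³ − a³) = 3.499×10^-7 C.
By Gauss's law, ∮E·dA = E·4πr² = Q_enc/ε₀.
E = k|Q_enc|/r² = (8.99×10^9)(3.499e-7)/(0.0587)² = 9.13e5 N/C.

9.13×10^5 N/C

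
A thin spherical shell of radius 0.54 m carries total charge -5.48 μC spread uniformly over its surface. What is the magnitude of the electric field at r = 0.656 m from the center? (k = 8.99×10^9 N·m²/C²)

E = 1.14e5 N/C

Use a concentric Gaussian sphere at r = 0.656 m (r > 0.54 m).
The entire shell is enclosed: Q_enc = -5.48e-6 C.
Applying ∮E·dA = Q_enc/ε₀ with Φ = E(4πr²):
E = k|Q_enc|/r² = (8.99×10^9)(5.48×10^-6)/(0.656)² = 1.14×10^5 N/C.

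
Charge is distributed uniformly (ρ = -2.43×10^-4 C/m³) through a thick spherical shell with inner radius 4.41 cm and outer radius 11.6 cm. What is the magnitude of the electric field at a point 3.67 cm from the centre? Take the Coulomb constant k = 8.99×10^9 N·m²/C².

By spherical symmetry E is radial; choose a Gaussian sphere of radius r = 3.67 cm (r < 4.41 cm, inside the empty cavity).
No charge is enclosed, so by Gauss's law E·4πr² = 0 ⇒ E = 0.

|E| = 0 N/C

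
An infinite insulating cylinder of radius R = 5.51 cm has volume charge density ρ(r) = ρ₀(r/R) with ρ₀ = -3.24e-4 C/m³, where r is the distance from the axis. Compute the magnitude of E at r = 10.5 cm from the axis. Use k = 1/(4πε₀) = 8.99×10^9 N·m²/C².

Choose a coaxial cylinder of radius r = 10.5 cm (arbitrary length L) as the Gaussian surface (r > R, full charge per length enclosed).
λ_enc = 2π ∫₀^R ρ₀(r'/R)^1 r' dr' = 2πρ₀R²/3 = -2.06×10^-6 C/m.
Gauss's law: E·2πrL = λ_enc L/ε₀.
E = 2k|λ_enc|/r = 2(8.99×10^9)(2.06e-6)/(0.105) = 3.53×10^5 N/C.

E = 3.53e5 N/C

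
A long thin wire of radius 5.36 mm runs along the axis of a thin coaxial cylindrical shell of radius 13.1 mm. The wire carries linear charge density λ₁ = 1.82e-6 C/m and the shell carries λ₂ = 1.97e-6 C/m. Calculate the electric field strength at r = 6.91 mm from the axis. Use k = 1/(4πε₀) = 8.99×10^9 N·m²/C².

|E| ≈ 4.74×10^6 N/C

Take a coaxial cylindrical Gaussian surface of radius r = 6.91 mm and length L (between the conductors, 5.36 mm < r < 13.1 mm).
The shell at 13.1 mm lies outside the Gaussian surface, so λ_enc = λ₁ = 1.82×10^-6 C/m.
By Gauss's law (flux through the curved wall only), E·2πrL = λ_enc L/ε₀.
E = 2k|λ_enc|/r = 2(8.99×10^9)(1.82e-6)/(0.00691) = 4.74×10^6 N/C.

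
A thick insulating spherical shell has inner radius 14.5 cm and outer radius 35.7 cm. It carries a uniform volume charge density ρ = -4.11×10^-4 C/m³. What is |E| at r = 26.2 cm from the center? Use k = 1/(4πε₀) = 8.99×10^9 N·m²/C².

E ≈ 3.37×10^6 N/C

Symmetry ⇒ E = E(r) r̂. Gaussian sphere of radius r = 26.2 cm (within the shell material, 14.5 cm < r < 35.7 cm).
Enclosed charge is the volume from a to r: Q_enc = (4π/3)ρ(r³ − a³) = -2.571×10^-5 C.
By Gauss's law, ∮E·dA = E·4πr² = Q_enc/ε₀.
E = k|Q_enc|/r² = (8.99×10^9)(2.571e-5)/(0.262)² = 3.37e6 N/C.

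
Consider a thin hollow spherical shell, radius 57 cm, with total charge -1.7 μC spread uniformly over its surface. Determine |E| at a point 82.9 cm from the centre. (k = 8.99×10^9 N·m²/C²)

Use a concentric Gaussian sphere at r = 82.9 cm (r > 57 cm).
The entire shell is enclosed: Q_enc = -1.70×10^-6 C.
Since E is radial and uniform over the Gaussian sphere, Φ = E·4πr² = Q_enc/ε₀.
E = k|Q_enc|/r² = (8.99×10^9)(1.70×10^-6)/(0.829)² = 2.22×10^4 N/C.

E ≈ 2.22×10^4 N/C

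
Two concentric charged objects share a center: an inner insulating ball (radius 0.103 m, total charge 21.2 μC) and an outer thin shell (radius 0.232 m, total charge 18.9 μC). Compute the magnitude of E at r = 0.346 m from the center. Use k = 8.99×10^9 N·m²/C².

Take a concentric spherical Gaussian surface of radius r = 0.346 m (r > 0.232 m, enclosing both).
Q_enc = (21.2 μC) + (18.9 μC) = 4.01×10^-5 C.
Gauss's law: E·4πr² = Q_enc/ε₀.
E = k|Q_enc|/r² = (8.99×10^9)(4.01×10^-5)/(0.346)² = 3.01e6 N/C.

|E| = 3.01×10^6 N/C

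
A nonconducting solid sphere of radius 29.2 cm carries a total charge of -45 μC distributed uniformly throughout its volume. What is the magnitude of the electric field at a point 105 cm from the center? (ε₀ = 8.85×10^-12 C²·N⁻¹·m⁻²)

By spherical symmetry E is radial; choose a Gaussian sphere of radius r = 105 cm (r > R, so the entire charge is enclosed).
Q_enc = -45 μC = -4.50×10^-5 C.
Since E is radial and uniform over the Gaussian sphere, Φ = E·4πr² = Q_enc/ε₀.
E = |Q_enc|/(4πε₀r²) = (4.50×10^-5)/(4π·8.85×10^-12·(1.05)²) = 3.67×10^5 N/C.

E ≈ 3.67×10^5 N/C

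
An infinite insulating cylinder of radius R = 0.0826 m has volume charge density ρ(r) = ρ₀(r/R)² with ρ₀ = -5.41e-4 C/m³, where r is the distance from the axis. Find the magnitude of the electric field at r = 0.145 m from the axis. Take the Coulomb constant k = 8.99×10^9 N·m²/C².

|E| ≈ 7.19×10^5 N/C

Coaxial Gaussian cylinder, radius r = 0.145 m, length L (r > R, full charge per length enclosed).
λ_enc = 2π ∫₀^R ρ₀(r'/R)^2 r' dr' = 2πρ₀R²/4 = -5.798×10^-6 C/m.
By Gauss's law (flux through the curved wall only), E·2πrL = λ_enc L/ε₀.
E = 2k|λ_enc|/r = 2(8.99×10^9)(5.798×10^-6)/(0.145) = 7.19×10^5 N/C.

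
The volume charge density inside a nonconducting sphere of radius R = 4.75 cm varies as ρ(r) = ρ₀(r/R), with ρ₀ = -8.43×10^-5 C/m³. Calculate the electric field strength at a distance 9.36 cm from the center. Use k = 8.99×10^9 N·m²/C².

|E| = 2.91×10^4 N/C

Use a concentric Gaussian sphere at r = 9.36 cm (r > R, all charge enclosed).
Q_enc = 4π ∫₀^R ρ₀(r'/R)^1 r'² dr' = 4πρ₀R³/4 = -2.838×10^-8 C.
Since E is radial and uniform over the Gaussian sphere, Φ = E·4πr² = Q_enc/ε₀.
E = k|Q_enc|/r² = (8.99×10^9)(2.838×10^-8)/(0.0936)² = 2.91×10^4 N/C.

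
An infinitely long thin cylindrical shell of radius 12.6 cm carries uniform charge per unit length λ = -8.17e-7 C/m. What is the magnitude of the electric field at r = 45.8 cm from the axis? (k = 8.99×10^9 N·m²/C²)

Coaxial Gaussian cylinder, radius r = 45.8 cm, length L (r > 12.6 cm).
The full line charge is enclosed: λ_enc = -8.17e-7 C/m.
Applying ∮E·dA = Q_enc/ε₀ with the end caps contributing no flux:
E = 2k|λ_enc|/r = 2(8.99×10^9)(8.17×10^-7)/(0.458) = 3.21×10^4 N/C.

3.21e4 V/m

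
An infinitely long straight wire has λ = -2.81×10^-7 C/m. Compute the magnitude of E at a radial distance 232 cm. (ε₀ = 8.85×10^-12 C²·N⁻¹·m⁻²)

By cylindrical symmetry E is radial; use a coaxial Gaussian cylinder of radius 232 cm and length L.
Q_enc = λL, so λ_enc = -2.81e-7 C/m.
By Gauss's law (flux through the curved wall only), E·2πrL = λ_enc L/ε₀.
E = |λ_enc|/(2πε₀r) = (2.81e-7)/(2π·8.85×10^-12·2.32) = 2.18e3 N/C.

|E| = 2.18e3 V/m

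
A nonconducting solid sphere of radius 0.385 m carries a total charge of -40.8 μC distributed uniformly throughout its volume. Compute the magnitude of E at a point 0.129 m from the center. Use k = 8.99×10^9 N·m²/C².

|E| ≈ 8.29×10^5 N/C

Take a concentric spherical Gaussian surface of radius r = 0.129 m (r < R).
Only the charge within r is enclosed: Q_enc = Q·(r/R)³ = (-40.8 μC)·(0.129 m/0.385 m)³ = -1.535×10^-6 C.
Gauss's law: E·4πr² = Q_enc/ε₀.
E = k|Q_enc|/r² = (8.99×10^9)(1.535×10^-6)/(0.129)² = 8.29×10^5 N/C.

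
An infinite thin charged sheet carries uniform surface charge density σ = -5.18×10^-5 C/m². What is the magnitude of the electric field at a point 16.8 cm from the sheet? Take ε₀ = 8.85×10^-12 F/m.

The symmetry is planar: E is normal to the sheet and the same magnitude on both sides. Take a pillbox straddling the sheet with end-cap area A.
Only the two end caps contribute flux: Φ = 2EA. With Q_enc = σA, Gauss's law gives E = |σ|/(2ε₀).
E = |σ|/(2ε₀) = (5.18×10^-5)/(2·8.85×10^-12) = 2.93×10^6 N/C.

2.93×10^6 N/C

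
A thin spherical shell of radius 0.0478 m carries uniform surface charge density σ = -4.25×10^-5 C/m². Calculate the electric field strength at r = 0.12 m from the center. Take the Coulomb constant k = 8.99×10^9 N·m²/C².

|E| ≈ 7.62×10^5 V/m

By spherical symmetry E is radial; choose a Gaussian sphere of radius r = 0.12 m (r > 0.0478 m).
The entire shell is enclosed: Q_enc = σ·4πR² = (-4.25×10^-5)·4π·(0.0478)² = -1.22e-6 C.
By Gauss's law, ∮E·dA = E·4πr² = Q_enc/ε₀.
E = k|Q_enc|/r² = (8.99×10^9)(1.22×10^-6)/(0.12)² = 7.62×10^5 N/C.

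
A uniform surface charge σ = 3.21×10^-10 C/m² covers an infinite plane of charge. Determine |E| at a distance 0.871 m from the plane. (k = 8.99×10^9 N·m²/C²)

Choose a cylindrical pillbox piercing the sheet, end faces (area A) parallel to it.
Flux Φ = 2EA and Q_enc = σA, so 2EA = σA/ε₀ ⇒ E = |σ|/(2ε₀), independent of distance.
E = 2πk|σ| = 2π(8.99×10^9)(3.21×10^-10) = 18.1 N/C.

18.1 N/C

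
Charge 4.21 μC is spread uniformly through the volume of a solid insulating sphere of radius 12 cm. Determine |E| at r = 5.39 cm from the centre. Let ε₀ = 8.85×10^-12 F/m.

|E| ≈ 1.18e6 N/C

Take a concentric spherical Gaussian surface of radius r = 5.39 cm (r < R).
For a uniform sphere the enclosed fraction is (r/R)³, so Q_enc = (4.21 μC)(0.0539/0.12)³ = 3.815×10^-7 C.
Since E is radial and uniform over the Gaussian sphere, Φ = E·4πr² = Q_enc/ε₀.
E = |Q_enc|/(4πε₀r²) = (3.815e-7)/(4π·8.85×10^-12·(0.0539)²) = 1.18×10^6 N/C.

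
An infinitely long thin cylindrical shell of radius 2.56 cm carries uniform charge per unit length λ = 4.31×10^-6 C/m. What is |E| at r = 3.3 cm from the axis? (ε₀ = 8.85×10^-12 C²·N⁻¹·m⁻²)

2.35×10^6 N/C

By cylindrical symmetry E is radial; use a coaxial Gaussian cylinder of radius 3.3 cm and length L (r > 2.56 cm).
The full line charge is enclosed: λ_enc = 4.31e-6 C/m.
Since E is radial and uniform over the curved surface, Φ = E·2πrL = Q_enc/ε₀ = λ_enc L/ε₀.
E = |λ_enc|/(2πε₀r) = (4.31e-6)/(2π·8.85×10^-12·0.033) = 2.35×10^6 N/C.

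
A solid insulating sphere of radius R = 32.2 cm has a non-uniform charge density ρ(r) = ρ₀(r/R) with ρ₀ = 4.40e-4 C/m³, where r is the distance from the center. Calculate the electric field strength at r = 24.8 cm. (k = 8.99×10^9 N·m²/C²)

E = 2.37×10^6 N/C

Use a concentric Gaussian sphere at r = 24.8 cm (r < R).
Integrate the density: Q_enc = 4π ∫₀^r ρ₀(r'/R)^1 r'² dr' = 4πρ₀ r^4/(4·R) = 1.624×10^-5 C.
Since E is radial and uniform over the Gaussian sphere, Φ = E·4πr² = Q_enc/ε₀.
E = k|Q_enc|/r² = (8.99×10^9)(1.624e-5)/(0.248)² = 2.37×10^6 N/C.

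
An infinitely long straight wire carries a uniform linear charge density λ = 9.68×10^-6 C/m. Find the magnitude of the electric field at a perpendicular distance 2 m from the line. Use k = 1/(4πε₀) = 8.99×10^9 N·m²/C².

|E| = 8.70×10^4 N/C

By cylindrical symmetry E is radial; use a coaxial Gaussian cylinder of radius 2 m and length L.
Q_enc = λL, so λ_enc = 9.68e-6 C/m.
Gauss's law: E·2πrL = λ_enc L/ε₀.
E = 2k|λ_enc|/r = 2(8.99×10^9)(9.68e-6)/(2) = 8.70×10^4 N/C.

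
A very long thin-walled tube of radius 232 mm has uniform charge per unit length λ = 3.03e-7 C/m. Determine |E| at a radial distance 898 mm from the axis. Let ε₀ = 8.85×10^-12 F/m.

Coaxial Gaussian cylinder, radius r = 898 mm, length L (r > 232 mm).
The full line charge is enclosed: λ_enc = 3.03×10^-7 C/m.
Since E is radial and uniform over the curved surface, Φ = E·2πrL = Q_enc/ε₀ = λ_enc L/ε₀.
E = |λ_enc|/(2πε₀r) = (3.03×10^-7)/(2π·8.85×10^-12·0.898) = 6.07×10^3 N/C.

E = 6.07e3 V/m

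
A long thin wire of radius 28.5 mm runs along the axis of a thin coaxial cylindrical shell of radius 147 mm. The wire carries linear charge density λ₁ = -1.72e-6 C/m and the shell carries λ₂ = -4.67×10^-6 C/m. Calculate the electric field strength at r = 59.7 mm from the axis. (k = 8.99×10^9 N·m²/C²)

Choose a coaxial cylinder of radius r = 59.7 mm (arbitrary length L) as the Gaussian surface (between the conductors, 28.5 mm < r < 147 mm).
Only the inner wire is enclosed; the outer shell contributes nothing inside itself. λ_enc = λ₁ = -1.72e-6 C/m.
Applying ∮E·dA = Q_enc/ε₀ with the end caps contributing no flux:
E = 2k|λ_enc|/r = 2(8.99×10^9)(1.72×10^-6)/(0.0597) = 5.18e5 N/C.

5.18×10^5 N/C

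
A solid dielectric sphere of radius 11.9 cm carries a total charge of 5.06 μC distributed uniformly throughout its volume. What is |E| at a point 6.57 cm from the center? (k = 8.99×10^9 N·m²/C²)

1.77×10^6 V/m

Take a concentric spherical Gaussian surface of radius r = 6.57 cm (r < R).
Only the charge within r is enclosed: Q_enc = Q·(r/R)³ = (5.06 μC)·(6.57 cm/11.9 cm)³ = 8.515×10^-7 C.
Applying ∮E·dA = Q_enc/ε₀ with Φ = E(4πr²):
E = k|Q_enc|/r² = (8.99×10^9)(8.515×10^-7)/(0.0657)² = 1.77e6 N/C.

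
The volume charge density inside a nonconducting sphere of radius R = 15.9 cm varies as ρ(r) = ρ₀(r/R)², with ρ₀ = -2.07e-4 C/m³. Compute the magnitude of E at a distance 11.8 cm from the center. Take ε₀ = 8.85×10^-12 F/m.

|E| ≈ 3.04×10^5 N/C

Use a concentric Gaussian sphere at r = 11.8 cm (r < R).
Q_enc = ∫₀^r ρ(r')·4πr'² dr' = (4πρ₀/R²) ∫₀^r r'^4 dr' = 4πρ₀ r^5/(5·R²) = -4.708e-7 C.
By Gauss's law, ∮E·dA = E·4πr² = Q_enc/ε₀.
E = |Q_enc|/(4πε₀r²) = (4.708e-7)/(4π·8.85×10^-12·(0.118)²) = 3.04×10^5 N/C.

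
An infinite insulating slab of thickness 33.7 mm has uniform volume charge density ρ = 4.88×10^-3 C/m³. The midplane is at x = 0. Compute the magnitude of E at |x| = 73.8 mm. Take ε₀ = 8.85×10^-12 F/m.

E ≈ 9.29e6 V/m

The point |x| = 73.8 mm lies outside the slab (half-thickness 0.01685 m). A symmetric pillbox spanning the full slab encloses Q_enc = ρ·d·A.
Flux = 2EA ⇒ E = |ρ|d/(2ε₀), independent of distance outside.
E = (4.88e-3)(0.0337)/(2·8.85×10^-12) = 9.29×10^6 N/C.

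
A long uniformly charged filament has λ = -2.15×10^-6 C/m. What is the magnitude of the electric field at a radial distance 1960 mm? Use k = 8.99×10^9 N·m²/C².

|E| = 1.97e4 V/m

By cylindrical symmetry E is radial; use a coaxial Gaussian cylinder of radius 1960 mm and length L.
Q_enc = λL, so λ_enc = -2.15×10^-6 C/m.
Gauss's law: E·2πrL = λ_enc L/ε₀.
E = 2k|λ_enc|/r = 2(8.99×10^9)(2.15e-6)/(1.96) = 1.97e4 N/C.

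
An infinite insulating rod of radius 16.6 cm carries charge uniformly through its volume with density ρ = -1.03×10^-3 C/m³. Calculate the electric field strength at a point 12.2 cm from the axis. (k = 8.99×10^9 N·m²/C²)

7.10e6 V/m

Choose a coaxial cylinder of radius r = 12.2 cm (arbitrary length L) as the Gaussian surface (r < R).
Charge inside radius r per length L is ρ·πr²·L, so λ_enc = ρπr² = -4.816×10^-5 C/m.
Gauss's law: E·2πrL = λ_enc L/ε₀.
E = 2k|λ_enc|/r = 2(8.99×10^9)(4.816e-5)/(0.122) = 7.10×10^6 N/C.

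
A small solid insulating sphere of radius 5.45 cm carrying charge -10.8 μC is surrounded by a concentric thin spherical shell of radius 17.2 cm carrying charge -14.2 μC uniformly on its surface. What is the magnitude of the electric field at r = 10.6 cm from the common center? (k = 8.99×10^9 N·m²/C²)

Use a concentric Gaussian sphere at r = 10.6 cm (between the bodies, 5.45 cm < r < 17.2 cm).
Only the inner charge is enclosed; the outer shell contributes nothing inside itself. Q_enc = -10.8 μC = -1.08e-5 C.
Gauss's law: E·4πr² = Q_enc/ε₀.
E = k|Q_enc|/r² = (8.99×10^9)(1.08×10^-5)/(0.106)² = 8.64×10^6 N/C.

E = 8.64×10^6 N/C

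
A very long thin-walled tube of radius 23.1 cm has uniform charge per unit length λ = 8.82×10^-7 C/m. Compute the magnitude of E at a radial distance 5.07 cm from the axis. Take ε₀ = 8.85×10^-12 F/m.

By cylindrical symmetry E is radial; use a coaxial Gaussian cylinder of radius 5.07 cm and length L (r < 23.1 cm, inside the shell).
All the surface charge lies outside this cylinder: Q_enc = 0, hence E = 0.

E = 0 (no enclosed charge)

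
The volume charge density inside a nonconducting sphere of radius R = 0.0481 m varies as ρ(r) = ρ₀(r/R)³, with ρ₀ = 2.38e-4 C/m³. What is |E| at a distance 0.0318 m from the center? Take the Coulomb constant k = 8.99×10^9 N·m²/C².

Take a concentric spherical Gaussian surface of radius r = 0.0318 m (r < R).
Q_enc = ∫₀^r ρ(r')·4πr'² dr' = (4πρ₀/R³) ∫₀^r r'^5 dr' = 4πρ₀ r^6/(6·R³) = 4.632e-9 C.
Applying ∮E·dA = Q_enc/ε₀ with Φ = E(4πr²):
E = k|Q_enc|/r² = (8.99×10^9)(4.632e-9)/(0.0318)² = 4.12×10^4 N/C.

|E| ≈ 4.12×10^4 V/m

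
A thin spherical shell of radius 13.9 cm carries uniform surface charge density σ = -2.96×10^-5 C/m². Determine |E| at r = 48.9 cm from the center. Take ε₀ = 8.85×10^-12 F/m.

Take a concentric spherical Gaussian surface of radius r = 48.9 cm (r > 13.9 cm).
The entire shell is enclosed: Q_enc = σ·4πR² = (-2.96×10^-5)·4π·(0.139)² = -7.187×10^-6 C.
By Gauss's law, ∮E·dA = E·4πr² = Q_enc/ε₀.
E = |Q_enc|/(4πε₀r²) = (7.187×10^-6)/(4π·8.85×10^-12·(0.489)²) = 2.70×10^5 N/C.

|E| = 2.70×10^5 V/m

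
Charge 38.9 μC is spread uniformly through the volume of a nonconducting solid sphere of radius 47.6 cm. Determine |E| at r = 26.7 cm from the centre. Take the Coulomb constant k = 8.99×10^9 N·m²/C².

E = 8.66e5 N/C

Symmetry ⇒ E = E(r) r̂. Gaussian sphere of radius r = 26.7 cm (r < R).
For a uniform sphere the enclosed fraction is (r/R)³, so Q_enc = (38.9 μC)(0.267/0.476)³ = 6.865×10^-6 C.
By Gauss's law, ∮E·dA = E·4πr² = Q_enc/ε₀.
E = k|Q_enc|/r² = (8.99×10^9)(6.865×10^-6)/(0.267)² = 8.66e5 N/C.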